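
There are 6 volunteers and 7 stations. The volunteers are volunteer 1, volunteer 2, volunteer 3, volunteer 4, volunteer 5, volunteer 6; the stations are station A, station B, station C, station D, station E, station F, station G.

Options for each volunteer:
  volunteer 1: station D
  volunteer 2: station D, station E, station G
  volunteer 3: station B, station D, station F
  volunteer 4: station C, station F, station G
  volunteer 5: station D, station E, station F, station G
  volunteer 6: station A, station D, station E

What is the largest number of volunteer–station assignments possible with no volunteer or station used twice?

6

For example, pair volunteer 1-station D, volunteer 2-station G, volunteer 3-station B, volunteer 4-station C, volunteer 5-station F, volunteer 6-station A.
This saturates every volunteer, so 6 is the maximum.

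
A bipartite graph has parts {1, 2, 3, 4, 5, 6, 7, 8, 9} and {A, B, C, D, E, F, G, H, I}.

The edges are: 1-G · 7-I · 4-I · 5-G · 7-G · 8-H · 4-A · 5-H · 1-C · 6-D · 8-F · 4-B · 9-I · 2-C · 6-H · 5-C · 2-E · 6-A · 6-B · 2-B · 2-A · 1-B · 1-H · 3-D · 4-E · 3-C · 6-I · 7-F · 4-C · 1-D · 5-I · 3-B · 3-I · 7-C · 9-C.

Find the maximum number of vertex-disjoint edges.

One maximum matching: 1–G, 2–B, 3–D, 4–E, 5–I, 6–A, 7–F, 8–H, 9–C.
This saturates every left vertex, so 9 is the maximum.

9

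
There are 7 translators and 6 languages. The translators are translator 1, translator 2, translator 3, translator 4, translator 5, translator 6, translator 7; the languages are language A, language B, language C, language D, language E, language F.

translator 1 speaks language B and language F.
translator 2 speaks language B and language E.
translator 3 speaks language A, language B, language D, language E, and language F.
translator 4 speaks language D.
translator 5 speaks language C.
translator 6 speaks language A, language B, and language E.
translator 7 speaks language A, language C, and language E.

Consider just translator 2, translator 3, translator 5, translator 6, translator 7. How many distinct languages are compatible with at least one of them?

The union of neighbours of {translator 2, translator 3, translator 5, translator 6, translator 7} is {language A, language B, language C, language D, language E, language F}, which has 6 elements.
Since |N(S)| = 6 ≥ |S| = 5, Hall's condition holds for this subset.

6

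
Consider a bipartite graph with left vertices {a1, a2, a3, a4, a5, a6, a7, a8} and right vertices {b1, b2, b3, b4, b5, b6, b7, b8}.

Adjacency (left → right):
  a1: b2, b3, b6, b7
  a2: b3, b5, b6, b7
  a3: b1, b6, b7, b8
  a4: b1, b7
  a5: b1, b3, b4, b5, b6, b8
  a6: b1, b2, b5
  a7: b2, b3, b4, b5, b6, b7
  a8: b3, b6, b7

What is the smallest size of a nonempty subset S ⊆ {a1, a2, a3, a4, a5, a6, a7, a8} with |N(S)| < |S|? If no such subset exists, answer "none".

none

A matching saturating every left vertex exists, for instance a1→b7, a2→b6, a3→b8, a4→b1, a5→b4, a6→b2, a7→b5, a8→b3.
By Hall's marriage theorem, this means |N(S)| ≥ |S| for every subset S, so no violating subset exists.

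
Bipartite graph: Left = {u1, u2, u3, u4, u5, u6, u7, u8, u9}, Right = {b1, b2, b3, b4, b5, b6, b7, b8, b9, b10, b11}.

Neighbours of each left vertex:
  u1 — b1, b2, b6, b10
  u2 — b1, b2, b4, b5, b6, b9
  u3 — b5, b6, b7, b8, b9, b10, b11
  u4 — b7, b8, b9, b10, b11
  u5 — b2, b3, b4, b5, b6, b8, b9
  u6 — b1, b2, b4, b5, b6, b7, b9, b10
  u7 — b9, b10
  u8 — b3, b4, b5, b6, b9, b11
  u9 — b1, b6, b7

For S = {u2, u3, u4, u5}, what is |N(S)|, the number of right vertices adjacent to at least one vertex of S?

The union of neighbours of {u2, u3, u4, u5} is {b1, b2, b3, b4, b5, b6, b7, b8, b9, b10, b11}, which has 11 elements.
Since |N(S)| = 11 ≥ |S| = 4, Hall's condition holds for this subset.

11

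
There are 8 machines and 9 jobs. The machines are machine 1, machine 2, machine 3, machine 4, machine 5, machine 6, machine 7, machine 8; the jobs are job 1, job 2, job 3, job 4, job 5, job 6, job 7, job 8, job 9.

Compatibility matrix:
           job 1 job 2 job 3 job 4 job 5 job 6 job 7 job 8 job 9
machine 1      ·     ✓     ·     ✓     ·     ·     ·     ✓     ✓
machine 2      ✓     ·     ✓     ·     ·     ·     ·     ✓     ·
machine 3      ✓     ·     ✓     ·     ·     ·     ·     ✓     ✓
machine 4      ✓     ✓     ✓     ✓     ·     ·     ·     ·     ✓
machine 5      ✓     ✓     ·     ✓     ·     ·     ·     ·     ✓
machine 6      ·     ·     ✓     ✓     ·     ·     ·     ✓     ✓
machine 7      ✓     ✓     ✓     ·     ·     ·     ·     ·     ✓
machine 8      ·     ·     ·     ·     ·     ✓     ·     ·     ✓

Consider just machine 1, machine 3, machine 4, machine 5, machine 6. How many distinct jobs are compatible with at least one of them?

6

The union of neighbours of {machine 1, machine 3, machine 4, machine 5, machine 6} is {job 1, job 2, job 3, job 4, job 8, job 9}, which has 6 elements.
Since |N(S)| = 6 ≥ |S| = 5, Hall's condition holds for this subset.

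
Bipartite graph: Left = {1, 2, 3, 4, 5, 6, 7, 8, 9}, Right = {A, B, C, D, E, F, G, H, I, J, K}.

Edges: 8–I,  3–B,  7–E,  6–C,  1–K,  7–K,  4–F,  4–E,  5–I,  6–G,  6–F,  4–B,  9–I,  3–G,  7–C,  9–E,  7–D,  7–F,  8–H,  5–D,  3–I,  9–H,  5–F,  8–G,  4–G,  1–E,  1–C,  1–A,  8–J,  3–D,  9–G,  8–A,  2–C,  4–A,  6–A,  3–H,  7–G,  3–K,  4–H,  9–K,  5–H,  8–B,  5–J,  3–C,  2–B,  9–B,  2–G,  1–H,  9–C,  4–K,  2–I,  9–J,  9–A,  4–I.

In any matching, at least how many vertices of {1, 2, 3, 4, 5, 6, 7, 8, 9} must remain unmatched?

0

One maximum matching: 1→H, 2→B, 3→K, 4→A, 5→F, 6→C, 7→E, 8→G, 9→J.
This saturates every left vertex, so 9 is the maximum.
That matches 9 of the 9, leaving 0 unmatched; no matching can do better.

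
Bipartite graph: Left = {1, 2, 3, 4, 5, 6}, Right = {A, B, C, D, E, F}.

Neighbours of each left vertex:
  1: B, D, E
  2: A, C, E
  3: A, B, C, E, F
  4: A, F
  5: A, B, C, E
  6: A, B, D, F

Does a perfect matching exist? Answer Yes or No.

Yes

A valid assignment of size 6: 1–D, 2–C, 3–A, 4–F, 5–E, 6–B.
Every left vertex is matched, so this is a perfect matching.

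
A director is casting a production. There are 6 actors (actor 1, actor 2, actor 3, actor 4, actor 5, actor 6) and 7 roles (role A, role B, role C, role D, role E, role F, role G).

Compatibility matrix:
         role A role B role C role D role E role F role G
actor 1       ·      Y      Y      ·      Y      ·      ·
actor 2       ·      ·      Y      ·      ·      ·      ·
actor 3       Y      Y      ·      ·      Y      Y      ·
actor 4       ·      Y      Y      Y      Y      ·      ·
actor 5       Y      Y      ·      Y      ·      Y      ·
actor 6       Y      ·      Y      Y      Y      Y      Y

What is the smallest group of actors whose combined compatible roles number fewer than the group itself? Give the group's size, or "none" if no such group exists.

A matching saturating every actor exists, for instance actor 1→role E, actor 2→role C, actor 3→role F, actor 4→role D, actor 5→role B, actor 6→role G.
By Hall's marriage theorem, this means |N(S)| ≥ |S| for every subset S, so no violating subset exists.

none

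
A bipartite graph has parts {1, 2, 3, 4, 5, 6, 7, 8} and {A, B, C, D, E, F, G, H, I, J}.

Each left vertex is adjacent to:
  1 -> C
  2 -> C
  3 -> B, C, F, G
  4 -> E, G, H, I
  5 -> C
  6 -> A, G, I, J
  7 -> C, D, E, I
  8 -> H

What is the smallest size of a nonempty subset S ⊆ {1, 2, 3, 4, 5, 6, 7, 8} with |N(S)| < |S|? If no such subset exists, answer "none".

Take S = {1, 2}. Its neighbourhood is {C}, so |N(S)| = 1 < |S| = 2.
No single vertex violates Hall's condition since each has at least one neighbour, so 2 is the minimum.

2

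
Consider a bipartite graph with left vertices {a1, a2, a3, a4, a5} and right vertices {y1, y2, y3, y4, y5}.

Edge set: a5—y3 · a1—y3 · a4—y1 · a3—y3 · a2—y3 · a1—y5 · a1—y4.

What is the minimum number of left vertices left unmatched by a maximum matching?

A valid assignment of size 3: a1–y4, a2–y3, a4–y1.
The set {a2, a3, a5} has only 1 neighbour ({y3}), so by Hall's theorem at most 3 of the 5 left vertices can be matched.
That matches 3 of the 5, leaving 2 unmatched; no matching can do better.

2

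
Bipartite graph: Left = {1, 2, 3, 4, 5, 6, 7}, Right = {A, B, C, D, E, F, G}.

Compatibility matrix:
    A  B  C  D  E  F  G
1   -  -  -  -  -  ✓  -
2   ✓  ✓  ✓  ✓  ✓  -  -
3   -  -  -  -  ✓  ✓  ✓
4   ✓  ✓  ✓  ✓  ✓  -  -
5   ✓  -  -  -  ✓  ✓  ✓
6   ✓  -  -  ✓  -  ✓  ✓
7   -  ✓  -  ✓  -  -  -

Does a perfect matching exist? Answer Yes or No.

For example, pair 1-F, 2-C, 3-G, 4-A, 5-E, 6-D, 7-B.
Every left vertex is matched, so this is a perfect matching.

Yes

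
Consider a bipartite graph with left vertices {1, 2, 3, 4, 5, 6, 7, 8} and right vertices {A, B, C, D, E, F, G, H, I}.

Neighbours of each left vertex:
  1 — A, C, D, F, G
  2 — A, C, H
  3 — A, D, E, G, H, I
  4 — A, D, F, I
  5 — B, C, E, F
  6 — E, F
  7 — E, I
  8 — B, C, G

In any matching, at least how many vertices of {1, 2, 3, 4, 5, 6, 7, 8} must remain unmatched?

For example, pair 1–A, 2–C, 3–G, 4–D, 5–E, 6–F, 7–I, 8–B.
This saturates every left vertex, so 8 is the maximum.
That matches 8 of the 8, leaving 0 unmatched; no matching can do better.

0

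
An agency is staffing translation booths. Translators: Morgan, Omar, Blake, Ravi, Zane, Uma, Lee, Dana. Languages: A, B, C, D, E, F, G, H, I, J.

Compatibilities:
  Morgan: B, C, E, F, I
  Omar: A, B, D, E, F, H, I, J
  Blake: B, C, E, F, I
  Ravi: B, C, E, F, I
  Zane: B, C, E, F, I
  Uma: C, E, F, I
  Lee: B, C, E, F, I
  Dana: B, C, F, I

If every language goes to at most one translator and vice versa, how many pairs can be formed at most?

One maximum matching: Morgan-C, Omar-J, Blake-I, Ravi-F, Zane-B, Uma-E.
The set {Morgan, Blake, Ravi, Zane, Uma, Lee, Dana} has only 5 neighbours ({B, C, E, F, I}), so by Hall's theorem at most 6 of the 8 translators can be matched.

6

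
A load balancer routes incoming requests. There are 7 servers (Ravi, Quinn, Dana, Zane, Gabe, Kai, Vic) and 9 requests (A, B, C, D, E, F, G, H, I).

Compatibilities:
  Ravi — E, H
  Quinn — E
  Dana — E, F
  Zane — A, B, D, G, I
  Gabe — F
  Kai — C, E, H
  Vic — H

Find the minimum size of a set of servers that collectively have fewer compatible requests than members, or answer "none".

3

Take S = {Ravi, Quinn, Vic}. Its neighbourhood is {E, H}, so |N(S)| = 2 < |S| = 3.
Every subset of size less than 3 has at least as many neighbours as members, so 3 is the minimum.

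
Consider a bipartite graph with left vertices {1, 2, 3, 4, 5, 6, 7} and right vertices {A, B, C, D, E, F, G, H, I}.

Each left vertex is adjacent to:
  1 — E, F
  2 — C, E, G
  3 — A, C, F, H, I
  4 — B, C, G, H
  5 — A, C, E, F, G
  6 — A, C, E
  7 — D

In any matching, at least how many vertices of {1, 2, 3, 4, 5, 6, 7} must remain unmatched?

One maximum matching: 1→F, 2→C, 3→A, 4→B, 5→G, 6→E, 7→D.
All 7 left vertices are matched, so no larger matching exists.
That matches 7 of the 7, leaving 0 unmatched; no matching can do better.

0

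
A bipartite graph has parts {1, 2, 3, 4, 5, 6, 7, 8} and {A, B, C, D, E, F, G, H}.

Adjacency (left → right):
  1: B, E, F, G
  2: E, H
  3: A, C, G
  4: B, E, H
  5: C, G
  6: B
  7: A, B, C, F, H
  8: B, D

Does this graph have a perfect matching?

For example, pair 1→F, 2→H, 3→C, 4→E, 5→G, 6→B, 7→A, 8→D.
All 8 left vertices are covered.

Yes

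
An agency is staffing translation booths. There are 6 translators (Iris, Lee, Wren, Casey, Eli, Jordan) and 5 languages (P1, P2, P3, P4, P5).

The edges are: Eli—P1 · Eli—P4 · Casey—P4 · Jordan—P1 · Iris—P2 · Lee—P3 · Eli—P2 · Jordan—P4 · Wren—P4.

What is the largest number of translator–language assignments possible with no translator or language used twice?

For example, pair Iris-P2, Lee-P3, Wren-P4, Eli-P1.
The set {Iris, Wren, Casey, Eli, Jordan} has only 3 neighbours ({P1, P2, P4}), so by Hall's theorem at most 4 of the 6 translators can be matched.

4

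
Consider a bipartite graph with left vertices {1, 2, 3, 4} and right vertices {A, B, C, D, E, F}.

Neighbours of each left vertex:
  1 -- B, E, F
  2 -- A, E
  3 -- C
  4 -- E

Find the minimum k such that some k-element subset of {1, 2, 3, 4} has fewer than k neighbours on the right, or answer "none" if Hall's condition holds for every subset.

A matching saturating every left vertex exists, for instance 1→B, 2→A, 3→C, 4→E.
By Hall's marriage theorem, this means |N(S)| ≥ |S| for every subset S, so no violating subset exists.

none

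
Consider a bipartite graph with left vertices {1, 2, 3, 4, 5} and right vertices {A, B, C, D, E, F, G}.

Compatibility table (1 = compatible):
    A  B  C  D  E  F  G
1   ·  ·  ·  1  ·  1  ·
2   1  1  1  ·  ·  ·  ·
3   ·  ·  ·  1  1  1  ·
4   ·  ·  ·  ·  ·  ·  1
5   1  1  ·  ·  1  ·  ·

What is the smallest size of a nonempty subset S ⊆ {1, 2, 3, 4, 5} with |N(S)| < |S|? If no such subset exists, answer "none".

A matching saturating every left vertex exists, for instance 1→F, 2→C, 3→E, 4→G, 5→B.
By Hall's marriage theorem, this means |N(S)| ≥ |S| for every subset S, so no violating subset exists.

none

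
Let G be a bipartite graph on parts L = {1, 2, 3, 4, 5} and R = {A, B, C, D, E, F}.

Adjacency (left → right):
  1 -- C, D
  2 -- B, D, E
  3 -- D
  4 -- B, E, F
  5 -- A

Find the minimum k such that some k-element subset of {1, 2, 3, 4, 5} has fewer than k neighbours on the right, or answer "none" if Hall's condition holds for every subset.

none

A matching saturating every left vertex exists, for instance 1→C, 2→E, 3→D, 4→B, 5→A.
By Hall's marriage theorem, this means |N(S)| ≥ |S| for every subset S, so no violating subset exists.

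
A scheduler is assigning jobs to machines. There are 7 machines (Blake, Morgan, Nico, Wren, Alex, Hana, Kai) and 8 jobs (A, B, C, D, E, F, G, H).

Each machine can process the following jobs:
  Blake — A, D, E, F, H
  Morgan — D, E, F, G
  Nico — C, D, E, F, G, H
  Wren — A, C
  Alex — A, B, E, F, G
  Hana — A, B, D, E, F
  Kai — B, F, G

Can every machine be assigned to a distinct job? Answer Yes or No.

Yes

A valid assignment of size 7: Blake-A, Morgan-D, Nico-E, Wren-C, Alex-G, Hana-F, Kai-B.
Every machine is matched, so this matching saturates all of them.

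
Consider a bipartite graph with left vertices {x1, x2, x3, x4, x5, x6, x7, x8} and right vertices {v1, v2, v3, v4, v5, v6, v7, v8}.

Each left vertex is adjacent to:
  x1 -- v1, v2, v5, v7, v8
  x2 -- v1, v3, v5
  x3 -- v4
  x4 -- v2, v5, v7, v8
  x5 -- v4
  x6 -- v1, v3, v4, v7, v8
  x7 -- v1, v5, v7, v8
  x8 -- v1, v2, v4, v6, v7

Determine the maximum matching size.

7

A valid assignment of size 7: x1→v5, x2→v3, x3→v4, x4→v7, x6→v8, x7→v1, x8→v2.
The set {x3, x5} has only 1 neighbour ({v4}), so by Hall's theorem at most 7 of the 8 left vertices can be matched.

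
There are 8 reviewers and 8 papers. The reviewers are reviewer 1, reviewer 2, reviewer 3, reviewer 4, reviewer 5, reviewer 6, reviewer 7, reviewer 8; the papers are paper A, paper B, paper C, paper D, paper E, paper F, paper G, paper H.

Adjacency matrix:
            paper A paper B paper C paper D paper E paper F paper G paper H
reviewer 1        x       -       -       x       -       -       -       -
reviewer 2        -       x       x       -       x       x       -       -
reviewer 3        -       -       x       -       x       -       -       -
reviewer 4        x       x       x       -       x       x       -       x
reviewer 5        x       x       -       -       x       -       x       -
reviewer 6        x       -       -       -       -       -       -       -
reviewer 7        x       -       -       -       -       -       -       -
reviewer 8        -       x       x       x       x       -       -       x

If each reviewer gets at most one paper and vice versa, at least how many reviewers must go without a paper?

A valid assignment of size 7: reviewer 1-paper D, reviewer 2-paper E, reviewer 3-paper C, reviewer 4-paper F, reviewer 5-paper G, reviewer 6-paper A, reviewer 8-paper B.
The set {reviewer 6, reviewer 7} has only 1 neighbour ({paper A}), so by Hall's theorem at most 7 of the 8 reviewers can be matched.
That matches 7 of the 8, leaving 1 unmatched; no matching can do better.

1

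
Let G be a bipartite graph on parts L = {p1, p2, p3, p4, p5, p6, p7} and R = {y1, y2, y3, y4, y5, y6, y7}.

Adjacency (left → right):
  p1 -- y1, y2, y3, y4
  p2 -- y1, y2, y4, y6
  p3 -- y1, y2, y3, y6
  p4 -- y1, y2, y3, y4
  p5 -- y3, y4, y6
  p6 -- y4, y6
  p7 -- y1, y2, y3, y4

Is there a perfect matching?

The set {p1, p2, p3, p4, p5, p6, p7} has only 5 neighbours ({y1, y2, y3, y4, y6}), so by Hall's theorem at most 5 of the 7 left vertices can be matched.
Hence no matching covers every left vertex.

No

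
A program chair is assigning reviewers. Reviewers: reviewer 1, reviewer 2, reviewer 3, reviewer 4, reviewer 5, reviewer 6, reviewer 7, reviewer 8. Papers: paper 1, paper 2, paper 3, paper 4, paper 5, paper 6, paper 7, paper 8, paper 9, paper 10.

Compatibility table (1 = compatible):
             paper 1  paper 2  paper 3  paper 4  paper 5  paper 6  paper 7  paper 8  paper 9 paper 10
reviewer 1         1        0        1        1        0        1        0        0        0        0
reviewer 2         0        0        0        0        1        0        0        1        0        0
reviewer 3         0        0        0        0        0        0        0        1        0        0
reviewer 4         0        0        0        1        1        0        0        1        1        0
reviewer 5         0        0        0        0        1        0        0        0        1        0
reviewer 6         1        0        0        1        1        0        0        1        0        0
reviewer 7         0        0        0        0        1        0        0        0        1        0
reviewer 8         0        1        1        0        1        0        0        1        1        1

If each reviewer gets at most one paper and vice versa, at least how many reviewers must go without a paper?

1

For example, pair reviewer 1–paper 6, reviewer 2–paper 5, reviewer 3–paper 8, reviewer 4–paper 4, reviewer 5–paper 9, reviewer 6–paper 1, reviewer 8–paper 2.
The set {reviewer 2, reviewer 3, reviewer 5, reviewer 7} has only 3 neighbours ({paper 5, paper 8, paper 9}), so by Hall's theorem at most 7 of the 8 reviewers can be matched.
That matches 7 of the 8, leaving 1 unmatched; no matching can do better.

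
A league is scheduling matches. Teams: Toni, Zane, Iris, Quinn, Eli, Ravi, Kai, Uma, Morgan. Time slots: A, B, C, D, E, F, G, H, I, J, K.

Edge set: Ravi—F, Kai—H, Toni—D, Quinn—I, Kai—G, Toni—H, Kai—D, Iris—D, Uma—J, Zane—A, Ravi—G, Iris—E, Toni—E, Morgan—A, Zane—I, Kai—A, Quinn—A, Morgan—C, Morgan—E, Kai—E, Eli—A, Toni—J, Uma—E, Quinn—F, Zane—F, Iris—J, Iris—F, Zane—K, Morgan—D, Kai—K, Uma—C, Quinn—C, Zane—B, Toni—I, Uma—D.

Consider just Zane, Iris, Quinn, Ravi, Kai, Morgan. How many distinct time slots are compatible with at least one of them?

11

The union of neighbours of {Zane, Iris, Quinn, Ravi, Kai, Morgan} is {A, B, C, D, E, F, G, H, I, J, K}, which has 11 elements.
Since |N(S)| = 11 ≥ |S| = 6, Hall's condition holds for this subset.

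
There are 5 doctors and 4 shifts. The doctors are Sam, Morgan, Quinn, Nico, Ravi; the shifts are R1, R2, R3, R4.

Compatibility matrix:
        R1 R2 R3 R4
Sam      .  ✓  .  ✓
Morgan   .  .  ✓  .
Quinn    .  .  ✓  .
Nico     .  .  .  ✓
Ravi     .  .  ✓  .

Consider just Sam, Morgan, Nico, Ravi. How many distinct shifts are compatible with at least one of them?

3

The union of neighbours of {Sam, Morgan, Nico, Ravi} is {R2, R3, R4}, which has 3 elements.
Since |N(S)| = 3 < |S| = 4, Hall's condition fails for this subset.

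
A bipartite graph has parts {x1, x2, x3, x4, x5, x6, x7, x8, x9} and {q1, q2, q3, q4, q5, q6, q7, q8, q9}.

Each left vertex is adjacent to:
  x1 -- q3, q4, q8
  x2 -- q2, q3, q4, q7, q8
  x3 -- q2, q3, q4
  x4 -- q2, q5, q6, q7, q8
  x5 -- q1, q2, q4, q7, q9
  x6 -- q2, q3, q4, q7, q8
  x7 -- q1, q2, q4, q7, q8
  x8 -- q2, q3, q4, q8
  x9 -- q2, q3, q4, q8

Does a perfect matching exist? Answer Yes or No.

The set {x1, x2, x3, x6, x8, x9} has only 5 neighbours ({q2, q3, q4, q7, q8}), so by Hall's theorem at most 8 of the 9 left vertices can be matched.
Hence no matching covers every left vertex.

No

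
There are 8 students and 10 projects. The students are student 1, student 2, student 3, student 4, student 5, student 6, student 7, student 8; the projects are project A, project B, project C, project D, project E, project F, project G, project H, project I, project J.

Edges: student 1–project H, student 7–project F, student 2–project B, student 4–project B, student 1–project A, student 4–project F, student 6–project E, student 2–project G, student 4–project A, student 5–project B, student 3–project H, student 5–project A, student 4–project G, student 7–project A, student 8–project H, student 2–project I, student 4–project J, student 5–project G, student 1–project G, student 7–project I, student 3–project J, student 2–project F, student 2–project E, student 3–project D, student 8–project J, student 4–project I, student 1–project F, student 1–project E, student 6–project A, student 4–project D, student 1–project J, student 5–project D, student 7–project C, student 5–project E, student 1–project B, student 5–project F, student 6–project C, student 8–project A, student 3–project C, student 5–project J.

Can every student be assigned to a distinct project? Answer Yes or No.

Yes

For example, pair student 1–project E, student 2–project F, student 3–project D, student 4–project G, student 5–project A, student 6–project C, student 7–project I, student 8–project J.
Every student is matched, so this matching saturates all of them.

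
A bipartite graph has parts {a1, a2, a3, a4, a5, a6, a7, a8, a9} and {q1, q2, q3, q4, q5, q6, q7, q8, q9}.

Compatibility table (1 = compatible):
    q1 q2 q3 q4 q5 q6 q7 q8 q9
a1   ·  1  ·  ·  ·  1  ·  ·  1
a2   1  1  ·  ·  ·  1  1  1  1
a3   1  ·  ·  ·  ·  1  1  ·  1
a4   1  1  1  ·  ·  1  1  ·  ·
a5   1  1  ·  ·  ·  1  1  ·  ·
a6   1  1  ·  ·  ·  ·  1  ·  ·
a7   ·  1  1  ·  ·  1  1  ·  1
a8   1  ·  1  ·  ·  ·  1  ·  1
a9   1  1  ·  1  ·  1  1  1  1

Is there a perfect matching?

No

The set {a1, a3, a4, a5, a6, a7, a8} has only 6 neighbours ({q1, q2, q3, q6, q7, q9}), so by Hall's theorem at most 8 of the 9 left vertices can be matched.
Hence no matching covers every left vertex.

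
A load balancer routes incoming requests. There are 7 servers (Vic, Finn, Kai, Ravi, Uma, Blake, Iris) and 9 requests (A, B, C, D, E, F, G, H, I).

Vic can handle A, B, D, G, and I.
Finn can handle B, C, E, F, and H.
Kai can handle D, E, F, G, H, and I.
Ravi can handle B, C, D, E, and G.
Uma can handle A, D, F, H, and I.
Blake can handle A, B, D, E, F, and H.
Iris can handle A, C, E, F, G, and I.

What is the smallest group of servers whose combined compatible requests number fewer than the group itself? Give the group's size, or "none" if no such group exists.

none

A matching saturating every server exists, for instance Vic→D, Finn→H, Kai→E, Ravi→C, Uma→A, Blake→B, Iris→G.
By Hall's marriage theorem, this means |N(S)| ≥ |S| for every subset S, so no violating subset exists.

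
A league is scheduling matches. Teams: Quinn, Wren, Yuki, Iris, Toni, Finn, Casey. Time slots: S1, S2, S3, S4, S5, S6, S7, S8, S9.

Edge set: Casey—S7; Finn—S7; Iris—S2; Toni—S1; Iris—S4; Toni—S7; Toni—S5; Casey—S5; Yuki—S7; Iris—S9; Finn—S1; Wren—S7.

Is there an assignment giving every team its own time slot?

The set {Quinn, Wren, Yuki, Toni, Finn, Casey} has only 3 neighbours ({S1, S5, S7}), so by Hall's theorem at most 4 of the 7 teams can be matched.
Hence no matching covers every team.

No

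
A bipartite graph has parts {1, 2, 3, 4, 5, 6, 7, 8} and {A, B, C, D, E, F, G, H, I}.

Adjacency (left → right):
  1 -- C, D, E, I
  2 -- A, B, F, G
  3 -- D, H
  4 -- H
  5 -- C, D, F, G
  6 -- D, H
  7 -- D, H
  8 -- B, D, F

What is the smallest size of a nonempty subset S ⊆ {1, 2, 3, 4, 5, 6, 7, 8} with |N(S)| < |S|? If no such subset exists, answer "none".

3

Take S = {3, 4, 6}. Its neighbourhood is {D, H}, so |N(S)| = 2 < |S| = 3.
Every subset of size less than 3 has at least as many neighbours as members, so 3 is the minimum.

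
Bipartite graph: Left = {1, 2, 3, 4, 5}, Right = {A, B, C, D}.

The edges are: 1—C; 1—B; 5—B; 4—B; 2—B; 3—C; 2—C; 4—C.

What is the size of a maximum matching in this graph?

For example, pair 1→C, 2→B.
The set {1, 2, 3, 4, 5} has only 2 neighbours ({B, C}), so by Hall's theorem at most 2 of the 5 left vertices can be matched.

2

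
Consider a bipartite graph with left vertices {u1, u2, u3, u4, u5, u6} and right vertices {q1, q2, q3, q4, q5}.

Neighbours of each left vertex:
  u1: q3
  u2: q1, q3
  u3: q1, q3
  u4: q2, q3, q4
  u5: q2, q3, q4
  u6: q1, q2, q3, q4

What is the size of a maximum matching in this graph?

4

A valid assignment of size 4: u1-q3, u2-q1, u4-q4, u5-q2.
The set {u1, u2, u3, u4, u5, u6} has only 4 neighbours ({q1, q2, q3, q4}), so by Hall's theorem at most 4 of the 6 left vertices can be matched.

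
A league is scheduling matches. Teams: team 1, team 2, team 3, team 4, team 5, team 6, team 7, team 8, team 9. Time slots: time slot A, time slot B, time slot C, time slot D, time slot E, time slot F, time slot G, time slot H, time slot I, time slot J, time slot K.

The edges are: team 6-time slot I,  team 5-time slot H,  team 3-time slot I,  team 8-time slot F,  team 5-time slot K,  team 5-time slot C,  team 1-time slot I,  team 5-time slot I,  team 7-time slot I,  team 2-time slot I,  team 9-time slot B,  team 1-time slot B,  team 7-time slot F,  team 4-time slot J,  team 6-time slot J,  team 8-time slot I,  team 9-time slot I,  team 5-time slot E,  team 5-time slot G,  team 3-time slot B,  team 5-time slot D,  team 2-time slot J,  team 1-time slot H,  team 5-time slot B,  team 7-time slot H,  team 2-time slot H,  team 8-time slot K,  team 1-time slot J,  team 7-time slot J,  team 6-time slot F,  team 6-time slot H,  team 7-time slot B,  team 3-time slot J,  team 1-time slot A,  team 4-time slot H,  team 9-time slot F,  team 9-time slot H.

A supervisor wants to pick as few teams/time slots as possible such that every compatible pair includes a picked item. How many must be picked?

8

{team 1, team 5, team 8, time slot B, time slot F, time slot H, time slot I, time slot J} is a vertex cover of size 8: every edge has an endpoint in this set.
No smaller cover exists because team 1–time slot A, team 2–time slot I, team 3–time slot B, team 4–time slot H, team 5–time slot C, team 6–time slot F, team 7–time slot J, team 8–time slot K is a matching of size 8, and a cover must include an endpoint of each of these disjoint edges (König's theorem).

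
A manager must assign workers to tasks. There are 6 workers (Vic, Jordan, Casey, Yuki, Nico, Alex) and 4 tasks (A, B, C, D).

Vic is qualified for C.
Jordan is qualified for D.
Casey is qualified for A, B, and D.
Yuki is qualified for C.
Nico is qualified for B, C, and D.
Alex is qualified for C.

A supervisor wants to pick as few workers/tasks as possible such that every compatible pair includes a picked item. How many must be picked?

4

The 4 edges Vic–C, Jordan–D, Casey–A, Nico–B form a matching, so any vertex cover needs at least 4 vertices (one per matched edge).
Conversely {Jordan, Casey, Nico, C} meets every edge and has exactly 4 vertices, so 4 is optimal.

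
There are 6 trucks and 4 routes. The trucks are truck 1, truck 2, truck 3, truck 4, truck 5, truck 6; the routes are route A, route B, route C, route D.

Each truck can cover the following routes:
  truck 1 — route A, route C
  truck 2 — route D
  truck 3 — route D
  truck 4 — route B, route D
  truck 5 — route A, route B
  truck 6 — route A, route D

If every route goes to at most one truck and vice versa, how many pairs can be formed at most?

One maximum matching: truck 1→route C, truck 2→route D, truck 4→route B, truck 5→route A.
The set {truck 2, truck 3, truck 4, truck 5, truck 6} has only 3 neighbours ({route A, route B, route D}), so by Hall's theorem at most 4 of the 6 trucks can be matched.

4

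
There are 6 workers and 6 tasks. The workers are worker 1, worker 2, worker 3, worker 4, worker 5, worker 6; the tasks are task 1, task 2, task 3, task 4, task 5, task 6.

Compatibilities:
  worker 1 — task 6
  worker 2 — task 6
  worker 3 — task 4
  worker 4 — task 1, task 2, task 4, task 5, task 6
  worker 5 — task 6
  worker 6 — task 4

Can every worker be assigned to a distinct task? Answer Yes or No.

The set {worker 1, worker 2, worker 3, worker 5, worker 6} has only 2 neighbours ({task 4, task 6}), so by Hall's theorem at most 3 of the 6 workers can be matched.
Hence no matching covers every worker.

No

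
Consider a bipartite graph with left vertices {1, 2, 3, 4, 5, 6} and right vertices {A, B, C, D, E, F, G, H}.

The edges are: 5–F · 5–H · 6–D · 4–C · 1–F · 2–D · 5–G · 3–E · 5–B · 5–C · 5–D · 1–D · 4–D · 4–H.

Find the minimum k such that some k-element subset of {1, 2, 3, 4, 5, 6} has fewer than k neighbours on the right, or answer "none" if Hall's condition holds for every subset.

Take S = {2, 6}. Its neighbourhood is {D}, so |N(S)| = 1 < |S| = 2.
No single vertex violates Hall's condition since each has at least one neighbour, so 2 is the minimum.

2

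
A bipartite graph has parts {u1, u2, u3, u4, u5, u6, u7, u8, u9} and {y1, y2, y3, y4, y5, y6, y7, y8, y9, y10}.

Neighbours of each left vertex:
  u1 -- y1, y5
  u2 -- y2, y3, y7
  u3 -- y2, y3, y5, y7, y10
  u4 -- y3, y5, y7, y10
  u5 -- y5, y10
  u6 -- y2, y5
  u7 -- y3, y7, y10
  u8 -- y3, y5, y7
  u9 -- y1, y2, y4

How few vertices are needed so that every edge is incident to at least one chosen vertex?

A maximum matching has 7 edges (e.g. u1–y1, u2–y3, u3–y7, u4–y10, u5–y5, u6–y2, u9–y4).
By König's theorem the minimum vertex cover has the same size. One such cover is {u1, u9, y2, y3, y5, y7, y10}.

7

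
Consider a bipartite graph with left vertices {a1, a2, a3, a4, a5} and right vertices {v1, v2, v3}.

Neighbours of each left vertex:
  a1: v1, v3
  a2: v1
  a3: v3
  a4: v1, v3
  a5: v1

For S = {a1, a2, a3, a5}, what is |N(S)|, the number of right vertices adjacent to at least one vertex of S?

2

The union of neighbours of {a1, a2, a3, a5} is {v1, v3}, which has 2 elements.
Since |N(S)| = 2 < |S| = 4, Hall's condition fails for this subset.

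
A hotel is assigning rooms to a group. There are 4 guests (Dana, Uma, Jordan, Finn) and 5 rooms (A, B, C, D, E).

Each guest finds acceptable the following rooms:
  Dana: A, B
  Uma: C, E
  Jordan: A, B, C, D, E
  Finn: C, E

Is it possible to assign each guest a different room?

One maximum matching: Dana–B, Uma–C, Jordan–A, Finn–E.
All 4 guests are covered.

Yes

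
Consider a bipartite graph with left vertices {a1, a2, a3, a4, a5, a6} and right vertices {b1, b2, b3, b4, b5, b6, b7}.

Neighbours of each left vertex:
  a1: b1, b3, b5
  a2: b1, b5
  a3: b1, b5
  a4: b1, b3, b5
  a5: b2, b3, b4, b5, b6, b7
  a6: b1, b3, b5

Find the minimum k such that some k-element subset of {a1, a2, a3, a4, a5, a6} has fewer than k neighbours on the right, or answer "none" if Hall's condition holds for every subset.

Take S = {a1, a2, a3, a4}. Its neighbourhood is {b1, b3, b5}, so |N(S)| = 3 < |S| = 4.
Every subset of size less than 4 has at least as many neighbours as members, so 4 is the minimum.

4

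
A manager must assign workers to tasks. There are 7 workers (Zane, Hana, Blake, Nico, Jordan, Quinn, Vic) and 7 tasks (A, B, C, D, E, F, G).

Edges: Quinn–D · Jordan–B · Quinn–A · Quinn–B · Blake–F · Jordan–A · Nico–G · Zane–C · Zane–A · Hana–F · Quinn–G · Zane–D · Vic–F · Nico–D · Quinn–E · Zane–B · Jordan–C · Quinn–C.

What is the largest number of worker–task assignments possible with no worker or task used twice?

5

For example, pair Zane–C, Hana–F, Nico–D, Jordan–B, Quinn–G.
The set {Hana, Blake, Vic} has only 1 neighbour ({F}), so by Hall's theorem at most 5 of the 7 workers can be matched.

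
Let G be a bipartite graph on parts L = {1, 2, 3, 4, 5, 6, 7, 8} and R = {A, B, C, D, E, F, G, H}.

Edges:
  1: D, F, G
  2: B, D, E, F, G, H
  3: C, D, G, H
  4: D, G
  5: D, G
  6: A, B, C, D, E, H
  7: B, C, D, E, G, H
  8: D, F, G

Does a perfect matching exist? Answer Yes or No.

No

The set {1, 4, 5, 8} has only 3 neighbours ({D, F, G}), so by Hall's theorem at most 7 of the 8 left vertices can be matched.
Hence no matching covers every left vertex.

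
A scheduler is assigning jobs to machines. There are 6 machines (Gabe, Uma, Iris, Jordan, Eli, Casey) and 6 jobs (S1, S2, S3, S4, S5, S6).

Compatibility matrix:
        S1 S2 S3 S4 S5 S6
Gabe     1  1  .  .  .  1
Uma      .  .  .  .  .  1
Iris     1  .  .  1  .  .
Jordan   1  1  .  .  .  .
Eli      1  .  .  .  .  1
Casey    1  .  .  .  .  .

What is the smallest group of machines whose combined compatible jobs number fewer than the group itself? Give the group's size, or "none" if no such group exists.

Take S = {Uma, Eli, Casey}. Its neighbourhood is {S1, S6}, so |N(S)| = 2 < |S| = 3.
Every subset of size less than 3 has at least as many neighbours as members, so 3 is the minimum.

3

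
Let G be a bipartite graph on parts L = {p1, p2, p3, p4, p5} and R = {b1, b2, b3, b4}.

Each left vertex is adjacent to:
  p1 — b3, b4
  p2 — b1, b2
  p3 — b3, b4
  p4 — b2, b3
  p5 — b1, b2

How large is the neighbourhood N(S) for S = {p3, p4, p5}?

The union of neighbours of {p3, p4, p5} is {b1, b2, b3, b4}, which has 4 elements.
Since |N(S)| = 4 ≥ |S| = 3, Hall's condition holds for this subset.

4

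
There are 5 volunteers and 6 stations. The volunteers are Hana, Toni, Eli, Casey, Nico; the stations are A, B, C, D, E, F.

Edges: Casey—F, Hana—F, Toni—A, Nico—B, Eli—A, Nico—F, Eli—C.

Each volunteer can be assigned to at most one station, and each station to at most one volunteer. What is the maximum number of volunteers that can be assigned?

A valid assignment of size 4: Hana→F, Toni→A, Eli→C, Nico→B.
The set {Hana, Casey} has only 1 neighbour ({F}), so by Hall's theorem at most 4 of the 5 volunteers can be matched.

4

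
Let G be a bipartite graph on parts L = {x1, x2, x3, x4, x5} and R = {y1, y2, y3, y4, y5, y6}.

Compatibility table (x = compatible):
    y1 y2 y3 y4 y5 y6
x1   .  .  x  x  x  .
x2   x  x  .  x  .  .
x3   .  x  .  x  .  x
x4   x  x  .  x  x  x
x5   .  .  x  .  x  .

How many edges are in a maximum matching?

A valid assignment of size 5: x1-y4, x2-y1, x3-y2, x4-y6, x5-y3.
This saturates every left vertex, so 5 is the maximum.

5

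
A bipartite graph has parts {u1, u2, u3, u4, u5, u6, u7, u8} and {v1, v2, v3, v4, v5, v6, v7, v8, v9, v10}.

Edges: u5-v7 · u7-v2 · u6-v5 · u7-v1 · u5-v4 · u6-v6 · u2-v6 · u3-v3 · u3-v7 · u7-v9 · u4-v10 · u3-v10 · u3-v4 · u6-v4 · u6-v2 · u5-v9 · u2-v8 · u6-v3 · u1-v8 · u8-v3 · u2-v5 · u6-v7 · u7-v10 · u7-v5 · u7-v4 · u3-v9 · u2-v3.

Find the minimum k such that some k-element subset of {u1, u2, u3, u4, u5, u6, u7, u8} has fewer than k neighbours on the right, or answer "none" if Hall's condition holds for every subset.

A matching saturating every left vertex exists, for instance u1→v8, u2→v6, u3→v4, u4→v10, u5→v7, u6→v2, u7→v1, u8→v3.
By Hall's marriage theorem, this means |N(S)| ≥ |S| for every subset S, so no violating subset exists.

none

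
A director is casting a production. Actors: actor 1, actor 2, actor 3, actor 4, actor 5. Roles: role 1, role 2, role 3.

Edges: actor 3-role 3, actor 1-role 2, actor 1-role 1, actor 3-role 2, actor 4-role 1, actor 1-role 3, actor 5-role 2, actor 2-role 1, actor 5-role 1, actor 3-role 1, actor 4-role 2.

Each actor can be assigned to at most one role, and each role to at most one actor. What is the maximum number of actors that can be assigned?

3

For example, pair actor 1-role 2, actor 2-role 1, actor 3-role 3.
The set {actor 1, actor 2, actor 3, actor 4, actor 5} has only 3 neighbours ({role 1, role 2, role 3}), so by Hall's theorem at most 3 of the 5 actors can be matched.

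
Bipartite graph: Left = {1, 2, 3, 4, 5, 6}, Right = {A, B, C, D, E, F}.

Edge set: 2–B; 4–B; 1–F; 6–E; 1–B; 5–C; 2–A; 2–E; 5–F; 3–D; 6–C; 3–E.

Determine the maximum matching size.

A valid assignment of size 6: 1–F, 2–A, 3–D, 4–B, 5–C, 6–E.
This saturates every left vertex, so 6 is the maximum.

6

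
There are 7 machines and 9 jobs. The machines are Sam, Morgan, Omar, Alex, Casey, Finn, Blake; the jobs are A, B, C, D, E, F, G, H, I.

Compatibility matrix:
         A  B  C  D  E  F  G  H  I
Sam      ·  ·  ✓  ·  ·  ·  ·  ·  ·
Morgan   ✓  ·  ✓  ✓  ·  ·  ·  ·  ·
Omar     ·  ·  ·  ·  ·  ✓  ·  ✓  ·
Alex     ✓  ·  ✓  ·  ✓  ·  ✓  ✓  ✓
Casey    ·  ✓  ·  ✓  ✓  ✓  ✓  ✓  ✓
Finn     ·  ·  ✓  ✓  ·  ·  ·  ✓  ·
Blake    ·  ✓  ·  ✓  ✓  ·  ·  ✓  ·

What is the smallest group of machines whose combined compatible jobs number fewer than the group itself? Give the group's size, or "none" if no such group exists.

A matching saturating every machine exists, for instance Sam→C, Morgan→A, Omar→F, Alex→G, Casey→E, Finn→D, Blake→B.
By Hall's marriage theorem, this means |N(S)| ≥ |S| for every subset S, so no violating subset exists.

none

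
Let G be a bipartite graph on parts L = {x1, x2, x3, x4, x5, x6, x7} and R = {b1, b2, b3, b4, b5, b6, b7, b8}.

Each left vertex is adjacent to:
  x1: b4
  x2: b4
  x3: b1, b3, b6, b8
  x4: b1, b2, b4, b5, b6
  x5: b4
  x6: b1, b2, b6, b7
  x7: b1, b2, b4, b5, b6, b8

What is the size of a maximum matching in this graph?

5

For example, pair x1-b4, x3-b3, x4-b5, x6-b6, x7-b1.
The set {x1, x2, x5} has only 1 neighbour ({b4}), so by Hall's theorem at most 5 of the 7 left vertices can be matched.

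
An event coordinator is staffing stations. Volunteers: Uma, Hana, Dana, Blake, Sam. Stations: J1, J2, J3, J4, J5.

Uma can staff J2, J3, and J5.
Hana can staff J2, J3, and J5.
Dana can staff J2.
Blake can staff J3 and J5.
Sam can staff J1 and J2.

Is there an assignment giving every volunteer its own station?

No

The set {Uma, Hana, Dana, Blake} has only 3 neighbours ({J2, J3, J5}), so by Hall's theorem at most 4 of the 5 volunteers can be matched.
Hence no matching covers every volunteer.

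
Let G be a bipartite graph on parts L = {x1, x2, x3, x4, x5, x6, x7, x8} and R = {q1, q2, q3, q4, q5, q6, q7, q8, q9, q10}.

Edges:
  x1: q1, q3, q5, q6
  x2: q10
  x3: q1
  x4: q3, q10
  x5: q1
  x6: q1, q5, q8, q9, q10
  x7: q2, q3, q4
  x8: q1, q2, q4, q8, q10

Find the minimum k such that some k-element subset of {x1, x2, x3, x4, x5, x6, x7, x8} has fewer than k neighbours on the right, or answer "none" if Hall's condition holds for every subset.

2

Take S = {x3, x5}. Its neighbourhood is {q1}, so |N(S)| = 1 < |S| = 2.
No single vertex violates Hall's condition since each has at least one neighbour, so 2 is the minimum.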